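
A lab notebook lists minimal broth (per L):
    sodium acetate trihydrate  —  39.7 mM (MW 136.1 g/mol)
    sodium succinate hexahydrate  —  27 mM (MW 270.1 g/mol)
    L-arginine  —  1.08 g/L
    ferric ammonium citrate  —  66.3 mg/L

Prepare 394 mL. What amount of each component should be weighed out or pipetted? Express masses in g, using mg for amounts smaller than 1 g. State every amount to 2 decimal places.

Working volume: 394 mL = 0.394 L.
sodium acetate trihydrate: 39.7 mmol/L × 136.1 g/mol × 0.394 L ÷ 1000 = 2.13 g
sodium succinate hexahydrate: 27 mmol/L × 270.1 g/mol × 0.394 L ÷ 1000 = 2.87 g
L-arginine: 1.08 g/L × 0.394 L = 0.42552 g = 425.52 mg
ferric ammonium citrate: 66.3 mg/L × 0.394 L = 26.12 mg

sodium acetate trihydrate 2.13 g; sodium succinate hexahydrate 2.87 g; L-arginine 425.52 mg; ferric ammonium citrate 26.12 mg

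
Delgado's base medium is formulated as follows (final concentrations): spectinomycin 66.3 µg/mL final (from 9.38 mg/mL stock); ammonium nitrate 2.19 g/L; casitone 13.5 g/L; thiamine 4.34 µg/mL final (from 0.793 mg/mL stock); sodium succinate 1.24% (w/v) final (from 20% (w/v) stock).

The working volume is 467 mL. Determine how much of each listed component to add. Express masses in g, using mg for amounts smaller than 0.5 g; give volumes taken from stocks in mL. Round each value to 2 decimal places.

Target volume = 467 mL = 0.467 L.
spectinomycin: C1V1 = C2V2 → 66.3 µg/mL × 467 mL ÷ 9380 µg/mL = 3.30 mL
ammonium nitrate: 2.19 g/L × 0.467 L = 1.02 g
casitone: 13.5 g/L × 0.467 L = 6.30 g
thiamine: dilute stock: 4.34 µg/mL × 467 mL ÷ 793 µg/mL = 2.56 mL
sodium succinate: C1V1 = C2V2 → 1.24% ÷ 20% × 467 mL = 28.95 mL

spectinomycin 3.30 mL; ammonium nitrate 1.02 g; casitone 6.30 g; thiamine 2.56 mL; sodium succinate 28.95 mL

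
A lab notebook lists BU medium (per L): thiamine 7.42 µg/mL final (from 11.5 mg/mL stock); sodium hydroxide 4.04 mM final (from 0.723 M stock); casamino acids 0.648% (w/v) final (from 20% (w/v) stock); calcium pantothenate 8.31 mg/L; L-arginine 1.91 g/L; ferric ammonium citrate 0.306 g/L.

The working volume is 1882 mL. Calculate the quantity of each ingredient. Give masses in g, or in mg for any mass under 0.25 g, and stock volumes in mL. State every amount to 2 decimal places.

thiamine 1.21 mL; sodium hydroxide 10.52 mL; casamino acids 60.98 mL; calcium pantothenate 15.64 mg; L-arginine 3.59 g; ferric ammonium citrate 0.58 g

Working volume: 1882 mL = 1.882 L.
thiamine: C1V1 = C2V2 → 7.42 µg/mL × 1882 mL ÷ 11500 µg/mL = 1.21 mL
sodium hydroxide: V = C2·V2/C1 = 4.04 mM × 1882 mL ÷ 723 mM = 10.52 mL
casamino acids: V = C2·V2/C1 = 0.648% ÷ 20% × 1882 mL = 60.98 mL
calcium pantothenate: 8.31 mg/L × 1.882 L = 15.64 mg
L-arginine: 1.91 g/L × 1.882 L = 3.59 g
ferric ammonium citrate: 0.306 g/L × 1.882 L = 0.58 g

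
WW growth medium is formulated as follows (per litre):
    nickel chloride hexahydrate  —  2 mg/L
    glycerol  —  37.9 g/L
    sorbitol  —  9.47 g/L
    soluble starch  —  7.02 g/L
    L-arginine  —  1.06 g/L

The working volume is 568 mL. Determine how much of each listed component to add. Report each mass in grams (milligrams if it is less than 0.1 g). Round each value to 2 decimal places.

nickel chloride hexahydrate 1.14 mg; glycerol 21.53 g; sorbitol 5.38 g; soluble starch 3.99 g; L-arginine 0.60 g

Scale factor relative to 1 L: 0.568.
nickel chloride hexahydrate: 2 mg/L × 0.568 L = 1.14 mg
glycerol: 37.9 g/L × 0.568 L = 21.53 g
sorbitol: 9.47 g/L × 0.568 L = 5.38 g
soluble starch: 7.02 g/L × 0.568 L = 3.99 g
L-arginine: 1.06 g/L × 0.568 L = 0.60 g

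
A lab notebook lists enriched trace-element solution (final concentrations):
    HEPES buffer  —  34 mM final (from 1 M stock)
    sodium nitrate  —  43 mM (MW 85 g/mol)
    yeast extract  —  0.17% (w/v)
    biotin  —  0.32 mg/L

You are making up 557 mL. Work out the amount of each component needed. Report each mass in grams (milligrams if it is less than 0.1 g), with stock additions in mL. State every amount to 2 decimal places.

Working volume: 557 mL = 0.557 L.
HEPES buffer: dilute stock: 34 mM × 557 mL ÷ 1000 mM = 18.94 mL
sodium nitrate: 43 mmol/L × 85 g/mol × 0.557 L ÷ 1000 = 2.04 g
yeast extract: 0.17 g per 100 mL × 557 mL ÷ 100 = 0.95 g
biotin: 0.32 mg/L × 0.557 L = 0.18 mg

HEPES buffer 18.94 mL; sodium nitrate 2.04 g; yeast extract 0.95 g; biotin 0.18 mg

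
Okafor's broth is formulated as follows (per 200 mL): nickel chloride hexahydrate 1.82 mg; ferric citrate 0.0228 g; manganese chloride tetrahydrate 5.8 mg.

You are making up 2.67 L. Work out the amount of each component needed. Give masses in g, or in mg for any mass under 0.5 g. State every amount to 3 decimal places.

Ratio of target to recipe volume: 2670 / 200 = 13.35.
nickel chloride hexahydrate: 1.82 mg × (2670 mL / 200 mL) = 24.297 mg
ferric citrate: 0.0228 g × (2670 mL / 200 mL) = 0.30438 g = 304.380 mg
manganese chloride tetrahydrate: 5.8 mg × (2670 mL / 200 mL) = 77.430 mg

nickel chloride hexahydrate 24.297 mg; ferric citrate 304.380 mg; manganese chloride tetrahydrate 77.430 mg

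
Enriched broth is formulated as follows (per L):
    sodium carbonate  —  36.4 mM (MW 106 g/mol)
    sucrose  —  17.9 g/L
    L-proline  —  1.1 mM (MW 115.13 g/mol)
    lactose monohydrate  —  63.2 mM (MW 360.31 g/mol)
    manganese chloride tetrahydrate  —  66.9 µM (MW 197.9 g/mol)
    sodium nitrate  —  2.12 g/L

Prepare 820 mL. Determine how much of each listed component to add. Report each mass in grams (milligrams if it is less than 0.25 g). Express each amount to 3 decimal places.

sodium carbonate 3.164 g; sucrose 14.678 g; L-proline 103.847 mg; lactose monohydrate 18.673 g; manganese chloride tetrahydrate 10.856 mg; sodium nitrate 1.738 g

Working volume: 820 mL = 0.82 L.
sodium carbonate: 36.4 mmol/L × 106 g/mol × 0.82 L ÷ 1000 = 3.164 g
sucrose: 17.9 g/L × 0.82 L = 14.678 g
L-proline: 1.1 mmol/L × 115.13 mg/mmol × 0.82 L = 103.847 mg
lactose monohydrate: 63.2 mmol/L × 360.31 g/mol × 0.82 L ÷ 1000 = 18.673 g
manganese chloride tetrahydrate: 66.9 µmol/L × 197.9 g/mol × 0.82 L ÷ 1000 = 10.856 mg
sodium nitrate: 2.12 g/L × 0.82 L = 1.738 g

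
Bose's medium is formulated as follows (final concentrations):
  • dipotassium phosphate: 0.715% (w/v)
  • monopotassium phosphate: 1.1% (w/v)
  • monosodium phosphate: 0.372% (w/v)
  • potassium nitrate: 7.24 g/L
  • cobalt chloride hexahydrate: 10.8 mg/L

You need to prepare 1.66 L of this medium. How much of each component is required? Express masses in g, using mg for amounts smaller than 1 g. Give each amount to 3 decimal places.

dipotassium phosphate 11.869 g; monopotassium phosphate 18.260 g; monosodium phosphate 6.175 g; potassium nitrate 12.018 g; cobalt chloride hexahydrate 17.928 mg

Working volume: 1.66 L.
dipotassium phosphate: 0.715% w/v = 7.15 g/L → 7.15 × 1.66 L = 11.869 g
monopotassium phosphate: 1.1% w/v = 11 g/L → 11 × 1.66 L = 18.260 g
monosodium phosphate: 0.372% w/v = 3.72 g/L → 3.72 × 1.66 L = 6.175 g
potassium nitrate: 7.24 g/L × 1.66 L = 12.018 g
cobalt chloride hexahydrate: 10.8 mg/L × 1.66 L = 17.928 mg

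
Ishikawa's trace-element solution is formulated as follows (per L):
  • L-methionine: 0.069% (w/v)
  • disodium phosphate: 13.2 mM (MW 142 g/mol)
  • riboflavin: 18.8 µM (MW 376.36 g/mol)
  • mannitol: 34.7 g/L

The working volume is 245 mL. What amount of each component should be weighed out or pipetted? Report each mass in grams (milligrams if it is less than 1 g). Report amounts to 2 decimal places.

L-methionine 169.05 mg; disodium phosphate 459.23 mg; riboflavin 1.73 mg; mannitol 8.50 g

Scale factor relative to 1 L: 0.245.
L-methionine: 0.069 g per 100 mL × 245 mL ÷ 100 = 0.16905 g = 169.05 mg
disodium phosphate: 13.2 mmol/L × 142 mg/mmol × 0.245 L = 459.23 mg
riboflavin: 18.8 µmol/L × 376.36 g/mol × 0.245 L ÷ 1000 = 1.73 mg
mannitol: 34.7 g/L × 0.245 L = 8.50 g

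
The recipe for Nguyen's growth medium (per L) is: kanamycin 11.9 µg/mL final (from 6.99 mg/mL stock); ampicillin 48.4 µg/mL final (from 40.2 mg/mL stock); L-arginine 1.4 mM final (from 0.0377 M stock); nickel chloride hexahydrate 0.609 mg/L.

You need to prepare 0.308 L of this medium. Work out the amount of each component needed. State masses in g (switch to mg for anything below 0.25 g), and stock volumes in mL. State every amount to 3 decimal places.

Scale factor relative to 1 L: 0.308.
kanamycin: dilute stock: 11.9 µg/mL × 308 mL ÷ 6990 µg/mL = 0.524 mL
ampicillin: C1V1 = C2V2 → 48.4 µg/mL × 308 mL ÷ 40200 µg/mL = 0.371 mL
L-arginine: dilute stock: 1.4 mM × 308 mL ÷ 37.7 mM = 11.438 mL
nickel chloride hexahydrate: 0.609 mg/L × 0.308 L = 0.188 mg

kanamycin 0.524 mL; ampicillin 0.371 mL; L-arginine 11.438 mL; nickel chloride hexahydrate 0.188 mg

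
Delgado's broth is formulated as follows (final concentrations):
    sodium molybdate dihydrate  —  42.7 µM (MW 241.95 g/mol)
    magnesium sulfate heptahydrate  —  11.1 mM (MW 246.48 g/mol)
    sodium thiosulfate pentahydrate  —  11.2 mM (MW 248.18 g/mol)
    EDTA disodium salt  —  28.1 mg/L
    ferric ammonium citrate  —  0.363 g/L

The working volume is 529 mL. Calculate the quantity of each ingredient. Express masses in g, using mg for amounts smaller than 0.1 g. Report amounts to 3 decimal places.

sodium molybdate dihydrate 5.465 mg; magnesium sulfate heptahydrate 1.447 g; sodium thiosulfate pentahydrate 1.470 g; EDTA disodium salt 14.865 mg; ferric ammonium citrate 0.192 g

Working volume: 529 mL = 0.529 L.
sodium molybdate dihydrate: 42.7 µmol/L × 241.95 g/mol × 0.529 L ÷ 1000 = 5.465 mg
magnesium sulfate heptahydrate: 11.1 mmol/L × 246.48 g/mol × 0.529 L ÷ 1000 = 1.447 g
sodium thiosulfate pentahydrate: 11.2 mmol/L × 248.18 g/mol × 0.529 L ÷ 1000 = 1.470 g
EDTA disodium salt: 28.1 mg/L × 0.529 L = 14.865 mg
ferric ammonium citrate: 0.363 g/L × 0.529 L = 0.192 g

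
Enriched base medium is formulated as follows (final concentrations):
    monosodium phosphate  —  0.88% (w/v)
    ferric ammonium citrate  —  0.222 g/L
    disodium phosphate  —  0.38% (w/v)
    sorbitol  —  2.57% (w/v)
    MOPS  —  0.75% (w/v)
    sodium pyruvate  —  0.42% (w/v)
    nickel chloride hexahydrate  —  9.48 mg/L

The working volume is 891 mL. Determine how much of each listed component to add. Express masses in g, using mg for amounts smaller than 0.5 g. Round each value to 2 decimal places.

Target volume = 891 mL = 0.891 L.
monosodium phosphate: 0.88% w/v = 8.8 g/L → 8.8 × 0.891 L = 7.84 g
ferric ammonium citrate: 0.222 g/L × 0.891 L = 0.197802 g = 197.80 mg
disodium phosphate: 0.38% w/v = 3.8 g/L → 3.8 × 0.891 L = 3.39 g
sorbitol: 2.57% w/v = 25.7 g/L → 25.7 × 0.891 L = 22.90 g
MOPS: 0.75 g per 100 mL × 891 mL ÷ 100 = 6.68 g
sodium pyruvate: 0.42 g per 100 mL × 891 mL ÷ 100 = 3.74 g
nickel chloride hexahydrate: 9.48 mg/L × 0.891 L = 8.45 mg

monosodium phosphate 7.84 g; ferric ammonium citrate 197.80 mg; disodium phosphate 3.39 g; sorbitol 22.90 g; MOPS 6.68 g; sodium pyruvate 3.74 g; nickel chloride hexahydrate 8.45 mg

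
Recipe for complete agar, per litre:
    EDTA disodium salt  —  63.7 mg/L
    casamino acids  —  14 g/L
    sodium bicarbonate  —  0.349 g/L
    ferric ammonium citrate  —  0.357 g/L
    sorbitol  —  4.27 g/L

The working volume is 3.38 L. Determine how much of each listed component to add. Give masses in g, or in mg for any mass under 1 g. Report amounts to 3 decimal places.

EDTA disodium salt 215.306 mg; casamino acids 47.320 g; sodium bicarbonate 1.180 g; ferric ammonium citrate 1.207 g; sorbitol 14.433 g

Working volume: 3.38 L.
EDTA disodium salt: 63.7 mg/L × 3.38 L = 215.306 mg
casamino acids: 14 g/L × 3.38 L = 47.320 g
sodium bicarbonate: 0.349 g/L × 3.38 L = 1.180 g
ferric ammonium citrate: 0.357 g/L × 3.38 L = 1.207 g
sorbitol: 4.27 g/L × 3.38 L = 14.433 g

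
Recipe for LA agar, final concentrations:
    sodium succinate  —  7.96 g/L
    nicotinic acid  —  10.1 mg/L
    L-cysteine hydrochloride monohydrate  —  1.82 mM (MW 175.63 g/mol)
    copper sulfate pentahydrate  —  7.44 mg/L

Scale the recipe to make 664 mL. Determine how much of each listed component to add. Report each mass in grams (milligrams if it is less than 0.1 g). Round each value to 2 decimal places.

sodium succinate 5.29 g; nicotinic acid 6.71 mg; L-cysteine hydrochloride monohydrate 0.21 g; copper sulfate pentahydrate 4.94 mg

Scale factor relative to 1 L: 0.664.
sodium succinate: 7.96 g/L × 0.664 L = 5.29 g
nicotinic acid: 10.1 mg/L × 0.664 L = 6.71 mg
L-cysteine hydrochloride monohydrate: 1.82 mmol/L × 175.63 g/mol × 0.664 L ÷ 1000 = 0.21 g
copper sulfate pentahydrate: 7.44 mg/L × 0.664 L = 4.94 mg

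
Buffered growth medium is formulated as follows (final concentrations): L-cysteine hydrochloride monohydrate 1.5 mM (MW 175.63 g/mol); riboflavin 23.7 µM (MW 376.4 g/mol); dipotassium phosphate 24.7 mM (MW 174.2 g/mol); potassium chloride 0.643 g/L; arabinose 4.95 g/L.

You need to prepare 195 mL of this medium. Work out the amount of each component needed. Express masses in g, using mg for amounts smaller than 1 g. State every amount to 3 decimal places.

L-cysteine hydrochloride monohydrate 51.372 mg; riboflavin 1.740 mg; dipotassium phosphate 839.034 mg; potassium chloride 125.385 mg; arabinose 965.250 mg

Working volume: 195 mL = 0.195 L.
L-cysteine hydrochloride monohydrate: 1.5 mmol/L × 175.63 mg/mmol × 0.195 L = 51.372 mg
riboflavin: 23.7 µmol/L × 376.4 g/mol × 0.195 L ÷ 1000 = 1.740 mg
dipotassium phosphate: 24.7 mmol/L × 174.2 mg/mmol × 0.195 L = 839.034 mg
potassium chloride: 0.643 g/L × 0.195 L = 0.125385 g = 125.385 mg
arabinose: 4.95 g/L × 0.195 L = 0.96525 g = 965.250 mg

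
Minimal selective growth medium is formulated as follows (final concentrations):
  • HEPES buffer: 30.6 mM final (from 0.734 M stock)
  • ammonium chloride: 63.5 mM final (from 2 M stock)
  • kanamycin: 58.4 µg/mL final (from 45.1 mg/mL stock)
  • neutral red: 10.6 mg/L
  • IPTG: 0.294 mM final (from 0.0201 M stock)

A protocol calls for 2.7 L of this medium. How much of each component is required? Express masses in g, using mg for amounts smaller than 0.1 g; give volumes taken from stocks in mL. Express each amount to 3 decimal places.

HEPES buffer 112.561 mL; ammonium chloride 85.725 mL; kanamycin 3.496 mL; neutral red 28.620 mg; IPTG 39.493 mL

Working volume: 2.7 L.
HEPES buffer: C1V1 = C2V2 → 30.6 mM × 2700 mL ÷ 734 mM = 112.561 mL
ammonium chloride: C1V1 = C2V2 → 63.5 mM × 2700 mL ÷ 2000 mM = 85.725 mL
kanamycin: dilute stock: 58.4 µg/mL × 2700 mL ÷ 45100 µg/mL = 3.496 mL
neutral red: 10.6 mg/L × 2.7 L = 28.620 mg
IPTG: C1V1 = C2V2 → 0.294 mM × 2700 mL ÷ 20.1 mM = 39.493 mL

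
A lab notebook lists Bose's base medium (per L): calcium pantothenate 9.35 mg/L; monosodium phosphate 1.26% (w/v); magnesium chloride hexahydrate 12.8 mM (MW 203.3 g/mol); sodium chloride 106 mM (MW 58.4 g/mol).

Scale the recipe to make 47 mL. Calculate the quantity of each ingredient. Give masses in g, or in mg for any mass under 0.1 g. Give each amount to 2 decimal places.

calcium pantothenate 0.44 mg; monosodium phosphate 0.59 g; magnesium chloride hexahydrate 0.12 g; sodium chloride 0.29 g

Scale factor relative to 1 L: 0.047.
calcium pantothenate: 9.35 mg/L × 0.047 L = 0.44 mg
monosodium phosphate: 1.26 g per 100 mL × 47 mL ÷ 100 = 0.59 g
magnesium chloride hexahydrate: 12.8 mmol/L × 203.3 g/mol × 0.047 L ÷ 1000 = 0.12 g
sodium chloride: 106 mmol/L × 58.4 g/mol × 0.047 L ÷ 1000 = 0.29 g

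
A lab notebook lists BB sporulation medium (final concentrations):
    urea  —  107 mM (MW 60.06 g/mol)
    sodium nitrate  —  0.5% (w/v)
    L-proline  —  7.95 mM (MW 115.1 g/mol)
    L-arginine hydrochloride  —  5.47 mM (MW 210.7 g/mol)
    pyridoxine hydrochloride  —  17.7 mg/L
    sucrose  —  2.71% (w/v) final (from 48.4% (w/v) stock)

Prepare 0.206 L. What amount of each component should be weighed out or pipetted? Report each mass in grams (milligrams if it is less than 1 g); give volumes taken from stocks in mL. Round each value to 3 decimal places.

Scale factor relative to 1 L: 0.206.
urea: 107 mmol/L × 60.06 g/mol × 0.206 L ÷ 1000 = 1.324 g
sodium nitrate: 0.5 g per 100 mL × 206 mL ÷ 100 = 1.030 g
L-proline: 7.95 mmol/L × 115.1 mg/mmol × 0.206 L = 188.499 mg
L-arginine hydrochloride: 5.47 mmol/L × 210.7 mg/mmol × 0.206 L = 237.421 mg
pyridoxine hydrochloride: 17.7 mg/L × 0.206 L = 3.646 mg
sucrose: dilute stock: 2.71% ÷ 48.4% × 206 mL = 11.534 mL

urea 1.324 g; sodium nitrate 1.030 g; L-proline 188.499 mg; L-arginine hydrochloride 237.421 mg; pyridoxine hydrochloride 3.646 mg; sucrose 11.534 mL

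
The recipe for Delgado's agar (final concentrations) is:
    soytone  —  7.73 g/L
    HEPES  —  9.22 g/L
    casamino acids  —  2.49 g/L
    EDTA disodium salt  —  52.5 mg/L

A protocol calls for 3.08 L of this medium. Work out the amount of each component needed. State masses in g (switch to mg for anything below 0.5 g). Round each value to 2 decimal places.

soytone 23.81 g; HEPES 28.40 g; casamino acids 7.67 g; EDTA disodium salt 161.70 mg

Scale factor relative to 1 L: 3.08.
soytone: 7.73 g/L × 3.08 L = 23.81 g
HEPES: 9.22 g/L × 3.08 L = 28.40 g
casamino acids: 2.49 g/L × 3.08 L = 7.67 g
EDTA disodium salt: 52.5 mg/L × 3.08 L = 161.70 mg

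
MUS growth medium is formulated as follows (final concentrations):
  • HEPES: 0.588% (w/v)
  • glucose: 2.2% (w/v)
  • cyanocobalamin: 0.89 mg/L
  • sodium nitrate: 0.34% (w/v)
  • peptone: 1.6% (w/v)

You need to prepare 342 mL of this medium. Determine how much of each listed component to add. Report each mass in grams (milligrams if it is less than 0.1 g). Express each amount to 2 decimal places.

Scale factor relative to 1 L: 0.342.
HEPES: 0.588% w/v = 5.88 g/L → 5.88 × 0.342 L = 2.01 g
glucose: 2.2% w/v = 22 g/L → 22 × 0.342 L = 7.52 g
cyanocobalamin: 0.89 mg/L × 0.342 L = 0.30 mg
sodium nitrate: 0.34 g per 100 mL × 342 mL ÷ 100 = 1.16 g
peptone: 1.6 g per 100 mL × 342 mL ÷ 100 = 5.47 g

HEPES 2.01 g; glucose 7.52 g; cyanocobalamin 0.30 mg; sodium nitrate 1.16 g; peptone 5.47 g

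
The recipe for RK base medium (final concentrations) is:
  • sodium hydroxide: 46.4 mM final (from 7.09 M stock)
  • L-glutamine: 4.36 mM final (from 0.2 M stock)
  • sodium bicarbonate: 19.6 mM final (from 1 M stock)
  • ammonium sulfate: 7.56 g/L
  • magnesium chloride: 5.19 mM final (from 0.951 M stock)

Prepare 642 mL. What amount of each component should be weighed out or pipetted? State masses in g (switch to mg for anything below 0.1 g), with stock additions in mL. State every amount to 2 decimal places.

sodium hydroxide 4.20 mL; L-glutamine 14.00 mL; sodium bicarbonate 12.58 mL; ammonium sulfate 4.85 g; magnesium chloride 3.50 mL

Working volume: 642 mL = 0.642 L.
sodium hydroxide: V = C2·V2/C1 = 46.4 mM × 642 mL ÷ 7090 mM = 4.20 mL
L-glutamine: V = C2·V2/C1 = 4.36 mM × 642 mL ÷ 200 mM = 14.00 mL
sodium bicarbonate: C1V1 = C2V2 → 19.6 mM × 642 mL ÷ 1000 mM = 12.58 mL
ammonium sulfate: 7.56 g/L × 0.642 L = 4.85 g
magnesium chloride: V = C2·V2/C1 = 5.19 mM × 642 mL ÷ 951 mM = 3.50 mL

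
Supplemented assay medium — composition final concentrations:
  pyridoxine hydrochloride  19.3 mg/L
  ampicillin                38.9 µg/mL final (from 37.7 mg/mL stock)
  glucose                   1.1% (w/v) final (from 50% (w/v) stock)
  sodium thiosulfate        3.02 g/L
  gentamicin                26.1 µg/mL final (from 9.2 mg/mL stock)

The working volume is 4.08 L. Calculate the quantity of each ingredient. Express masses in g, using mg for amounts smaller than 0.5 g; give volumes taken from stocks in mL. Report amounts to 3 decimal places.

Scale factor relative to 1 L: 4.08.
pyridoxine hydrochloride: 19.3 mg/L × 4.08 L = 78.744 mg
ampicillin: dilute stock: 38.9 µg/mL × 4080 mL ÷ 37700 µg/mL = 4.210 mL
glucose: C1V1 = C2V2 → 1.1% ÷ 50% × 4080 mL = 89.760 mL
sodium thiosulfate: 3.02 g/L × 4.08 L = 12.322 g
gentamicin: V = C2·V2/C1 = 26.1 µg/mL × 4080 mL ÷ 9200 µg/mL = 11.575 mL

pyridoxine hydrochloride 78.744 mg; ampicillin 4.210 mL; glucose 89.760 mL; sodium thiosulfate 12.322 g; gentamicin 11.575 mL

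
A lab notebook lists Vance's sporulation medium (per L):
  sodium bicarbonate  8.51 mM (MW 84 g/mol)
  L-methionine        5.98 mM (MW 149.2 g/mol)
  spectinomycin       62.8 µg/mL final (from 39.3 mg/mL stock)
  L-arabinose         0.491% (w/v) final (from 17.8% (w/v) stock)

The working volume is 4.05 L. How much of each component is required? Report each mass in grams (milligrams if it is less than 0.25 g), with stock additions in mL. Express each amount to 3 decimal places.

Working volume: 4.05 L.
sodium bicarbonate: 8.51 mmol/L × 84 g/mol × 4.05 L ÷ 1000 = 2.895 g
L-methionine: 5.98 mmol/L × 149.2 g/mol × 4.05 L ÷ 1000 = 3.613 g
spectinomycin: C1V1 = C2V2 → 62.8 µg/mL × 4050 mL ÷ 39300 µg/mL = 6.472 mL
L-arabinose: C1V1 = C2V2 → 0.491% ÷ 17.8% × 4050 mL = 111.716 mL

sodium bicarbonate 2.895 g; L-methionine 3.613 g; spectinomycin 6.472 mL; L-arabinose 111.716 mL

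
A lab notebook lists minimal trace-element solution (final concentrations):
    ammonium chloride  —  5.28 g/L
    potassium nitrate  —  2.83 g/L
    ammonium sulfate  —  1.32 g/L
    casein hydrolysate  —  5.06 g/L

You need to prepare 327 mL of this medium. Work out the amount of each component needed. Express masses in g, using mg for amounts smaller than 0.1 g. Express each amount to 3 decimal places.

Working volume: 327 mL = 0.327 L.
ammonium chloride: 5.28 g/L × 0.327 L = 1.727 g
potassium nitrate: 2.83 g/L × 0.327 L = 0.925 g
ammonium sulfate: 1.32 g/L × 0.327 L = 0.432 g
casein hydrolysate: 5.06 g/L × 0.327 L = 1.655 g

ammonium chloride 1.727 g; potassium nitrate 0.925 g; ammonium sulfate 0.432 g; casein hydrolysate 1.655 g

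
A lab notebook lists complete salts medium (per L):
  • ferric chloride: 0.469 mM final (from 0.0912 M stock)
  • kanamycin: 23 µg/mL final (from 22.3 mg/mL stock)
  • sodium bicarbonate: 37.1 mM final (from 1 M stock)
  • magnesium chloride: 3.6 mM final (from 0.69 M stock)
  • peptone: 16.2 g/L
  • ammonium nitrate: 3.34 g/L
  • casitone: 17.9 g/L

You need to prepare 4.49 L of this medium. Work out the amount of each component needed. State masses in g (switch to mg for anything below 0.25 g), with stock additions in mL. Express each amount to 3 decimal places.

Scale factor relative to 1 L: 4.49.
ferric chloride: C1V1 = C2V2 → 0.469 mM × 4490 mL ÷ 91.2 mM = 23.090 mL
kanamycin: V = C2·V2/C1 = 23 µg/mL × 4490 mL ÷ 22300 µg/mL = 4.631 mL
sodium bicarbonate: dilute stock: 37.1 mM × 4490 mL ÷ 1000 mM = 166.579 mL
magnesium chloride: dilute stock: 3.6 mM × 4490 mL ÷ 690 mM = 23.426 mL
peptone: 16.2 g/L × 4.49 L = 72.738 g
ammonium nitrate: 3.34 g/L × 4.49 L = 14.997 g
casitone: 17.9 g/L × 4.49 L = 80.371 g

ferric chloride 23.090 mL; kanamycin 4.631 mL; sodium bicarbonate 166.579 mL; magnesium chloride 23.426 mL; peptone 72.738 g; ammonium nitrate 14.997 g; casitone 80.371 g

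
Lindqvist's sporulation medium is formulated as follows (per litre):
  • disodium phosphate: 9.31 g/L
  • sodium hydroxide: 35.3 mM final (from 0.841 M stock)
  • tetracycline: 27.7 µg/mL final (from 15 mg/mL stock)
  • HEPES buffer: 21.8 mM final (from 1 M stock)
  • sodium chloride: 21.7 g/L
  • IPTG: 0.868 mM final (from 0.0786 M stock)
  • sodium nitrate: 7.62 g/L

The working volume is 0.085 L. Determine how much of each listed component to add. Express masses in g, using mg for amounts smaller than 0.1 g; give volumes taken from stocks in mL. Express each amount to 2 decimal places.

disodium phosphate 0.79 g; sodium hydroxide 3.57 mL; tetracycline 0.16 mL; HEPES buffer 1.85 mL; sodium chloride 1.84 g; IPTG 0.94 mL; sodium nitrate 0.65 g

Scale factor relative to 1 L: 0.085.
disodium phosphate: 9.31 g/L × 0.085 L = 0.79 g
sodium hydroxide: C1V1 = C2V2 → 35.3 mM × 85 mL ÷ 841 mM = 3.57 mL
tetracycline: C1V1 = C2V2 → 27.7 µg/mL × 85 mL ÷ 15000 µg/mL = 0.16 mL
HEPES buffer: C1V1 = C2V2 → 21.8 mM × 85 mL ÷ 1000 mM = 1.85 mL
sodium chloride: 21.7 g/L × 0.085 L = 1.84 g
IPTG: V = C2·V2/C1 = 0.868 mM × 85 mL ÷ 78.6 mM = 0.94 mL
sodium nitrate: 7.62 g/L × 0.085 L = 0.65 g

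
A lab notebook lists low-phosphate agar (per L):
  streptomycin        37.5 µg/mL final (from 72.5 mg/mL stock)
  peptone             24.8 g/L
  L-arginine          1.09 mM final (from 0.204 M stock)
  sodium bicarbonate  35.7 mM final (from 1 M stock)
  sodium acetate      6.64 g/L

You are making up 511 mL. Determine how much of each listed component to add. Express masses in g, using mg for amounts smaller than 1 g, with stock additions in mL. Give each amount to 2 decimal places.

streptomycin 0.26 mL; peptone 12.67 g; L-arginine 2.73 mL; sodium bicarbonate 18.24 mL; sodium acetate 3.39 g

Working volume: 511 mL = 0.511 L.
streptomycin: C1V1 = C2V2 → 37.5 µg/mL × 511 mL ÷ 72500 µg/mL = 0.26 mL
peptone: 24.8 g/L × 0.511 L = 12.67 g
L-arginine: dilute stock: 1.09 mM × 511 mL ÷ 204 mM = 2.73 mL
sodium bicarbonate: V = C2·V2/C1 = 35.7 mM × 511 mL ÷ 1000 mM = 18.24 mL
sodium acetate: 6.64 g/L × 0.511 L = 3.39 g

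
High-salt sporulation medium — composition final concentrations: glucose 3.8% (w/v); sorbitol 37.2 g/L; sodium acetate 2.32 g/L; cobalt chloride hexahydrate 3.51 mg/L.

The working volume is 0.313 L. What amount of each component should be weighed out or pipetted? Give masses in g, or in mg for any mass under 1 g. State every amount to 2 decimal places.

glucose 11.89 g; sorbitol 11.64 g; sodium acetate 726.16 mg; cobalt chloride hexahydrate 1.10 mg

Working volume: 0.313 L.
glucose: 3.8 g per 100 mL × 313 mL ÷ 100 = 11.89 g
sorbitol: 37.2 g/L × 0.313 L = 11.64 g
sodium acetate: 2.32 g/L × 0.313 L = 0.72616 g = 726.16 mg
cobalt chloride hexahydrate: 3.51 mg/L × 0.313 L = 1.10 mg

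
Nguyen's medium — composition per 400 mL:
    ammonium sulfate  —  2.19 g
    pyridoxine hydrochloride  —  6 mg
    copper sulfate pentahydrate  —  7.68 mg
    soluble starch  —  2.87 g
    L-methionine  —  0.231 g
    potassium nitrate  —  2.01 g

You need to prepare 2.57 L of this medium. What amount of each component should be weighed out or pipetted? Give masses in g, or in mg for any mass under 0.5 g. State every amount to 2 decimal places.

ammonium sulfate 14.07 g; pyridoxine hydrochloride 38.55 mg; copper sulfate pentahydrate 49.34 mg; soluble starch 18.44 g; L-methionine 1.48 g; potassium nitrate 12.91 g

Scale factor = 2570 mL / 400 mL = 6.425.
ammonium sulfate: 2.19 g × (2570 mL / 400 mL) = 14.07 g
pyridoxine hydrochloride: 6 mg × (2570 mL / 400 mL) = 38.55 mg
copper sulfate pentahydrate: 7.68 mg × (2570 mL / 400 mL) = 49.34 mg
soluble starch: 2.87 g × (2570 mL / 400 mL) = 18.44 g
L-methionine: 0.231 g × (2570 mL / 400 mL) = 1.48 g
potassium nitrate: 2.01 g × (2570 mL / 400 mL) = 12.91 g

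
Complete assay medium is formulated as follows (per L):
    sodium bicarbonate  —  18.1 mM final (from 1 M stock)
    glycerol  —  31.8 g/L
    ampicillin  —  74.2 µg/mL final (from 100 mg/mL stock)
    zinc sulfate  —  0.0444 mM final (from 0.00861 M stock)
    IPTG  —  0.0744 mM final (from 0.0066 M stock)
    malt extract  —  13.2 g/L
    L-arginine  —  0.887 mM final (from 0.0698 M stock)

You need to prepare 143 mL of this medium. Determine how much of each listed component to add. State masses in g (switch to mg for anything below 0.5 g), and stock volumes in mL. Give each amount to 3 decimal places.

sodium bicarbonate 2.588 mL; glycerol 4.547 g; ampicillin 0.106 mL; zinc sulfate 0.737 mL; IPTG 1.612 mL; malt extract 1.888 g; L-arginine 1.817 mL

Working volume: 143 mL = 0.143 L.
sodium bicarbonate: dilute stock: 18.1 mM × 143 mL ÷ 1000 mM = 2.588 mL
glycerol: 31.8 g/L × 0.143 L = 4.547 g
ampicillin: dilute stock: 74.2 µg/mL × 143 mL ÷ 100000 µg/mL = 0.106 mL
zinc sulfate: dilute stock: 0.0444 mM × 143 mL ÷ 8.61 mM = 0.737 mL
IPTG: dilute stock: 0.0744 mM × 143 mL ÷ 6.6 mM = 1.612 mL
malt extract: 13.2 g/L × 0.143 L = 1.888 g
L-arginine: dilute stock: 0.887 mM × 143 mL ÷ 69.8 mM = 1.817 mL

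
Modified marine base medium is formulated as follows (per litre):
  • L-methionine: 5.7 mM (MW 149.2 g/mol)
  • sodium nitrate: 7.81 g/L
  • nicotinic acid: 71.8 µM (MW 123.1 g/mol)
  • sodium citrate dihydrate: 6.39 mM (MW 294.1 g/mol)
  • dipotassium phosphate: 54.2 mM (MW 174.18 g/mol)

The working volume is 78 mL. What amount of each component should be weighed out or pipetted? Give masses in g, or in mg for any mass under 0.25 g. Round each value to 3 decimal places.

Target volume = 78 mL = 0.078 L.
L-methionine: 5.7 mmol/L × 149.2 mg/mmol × 0.078 L = 66.334 mg
sodium nitrate: 7.81 g/L × 0.078 L = 0.609 g
nicotinic acid: 71.8 µmol/L × 123.1 g/mol × 0.078 L ÷ 1000 = 0.689 mg
sodium citrate dihydrate: 6.39 mmol/L × 294.1 mg/mmol × 0.078 L = 146.585 mg
dipotassium phosphate: 54.2 mmol/L × 174.18 g/mol × 0.078 L ÷ 1000 = 0.736 g

L-methionine 66.334 mg; sodium nitrate 0.609 g; nicotinic acid 0.689 mg; sodium citrate dihydrate 146.585 mg; dipotassium phosphate 0.736 g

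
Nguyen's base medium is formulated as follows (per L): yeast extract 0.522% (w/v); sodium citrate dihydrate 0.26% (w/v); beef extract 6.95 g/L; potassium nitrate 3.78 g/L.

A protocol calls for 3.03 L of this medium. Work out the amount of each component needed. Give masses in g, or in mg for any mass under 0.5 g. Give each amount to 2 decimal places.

Working volume: 3.03 L.
yeast extract: 0.522% w/v = 5.22 g/L → 5.22 × 3.03 L = 15.82 g
sodium citrate dihydrate: 0.26 g per 100 mL × 3030 mL ÷ 100 = 7.88 g
beef extract: 6.95 g/L × 3.03 L = 21.06 g
potassium nitrate: 3.78 g/L × 3.03 L = 11.45 g

yeast extract 15.82 g; sodium citrate dihydrate 7.88 g; beef extract 21.06 g; potassium nitrate 11.45 g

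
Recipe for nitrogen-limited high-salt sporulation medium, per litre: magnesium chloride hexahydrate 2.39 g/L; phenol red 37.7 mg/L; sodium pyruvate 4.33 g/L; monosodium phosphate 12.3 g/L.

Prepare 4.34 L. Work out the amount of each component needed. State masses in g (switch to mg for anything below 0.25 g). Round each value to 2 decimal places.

Scale factor relative to 1 L: 4.34.
magnesium chloride hexahydrate: 2.39 g/L × 4.34 L = 10.37 g
phenol red: 37.7 mg/L × 4.34 L = 163.62 mg
sodium pyruvate: 4.33 g/L × 4.34 L = 18.79 g
monosodium phosphate: 12.3 g/L × 4.34 L = 53.38 g

magnesium chloride hexahydrate 10.37 g; phenol red 163.62 mg; sodium pyruvate 18.79 g; monosodium phosphate 53.38 g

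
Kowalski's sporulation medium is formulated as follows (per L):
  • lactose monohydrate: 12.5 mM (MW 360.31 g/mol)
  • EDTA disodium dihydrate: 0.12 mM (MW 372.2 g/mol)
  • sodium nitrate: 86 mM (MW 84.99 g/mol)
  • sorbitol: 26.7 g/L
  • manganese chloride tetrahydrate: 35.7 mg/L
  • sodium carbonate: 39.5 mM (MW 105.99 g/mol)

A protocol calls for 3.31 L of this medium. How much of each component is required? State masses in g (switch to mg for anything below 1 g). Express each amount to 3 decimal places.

Working volume: 3.31 L.
lactose monohydrate: 12.5 mmol/L × 360.31 g/mol × 3.31 L ÷ 1000 = 14.908 g
EDTA disodium dihydrate: 0.12 mmol/L × 372.2 mg/mmol × 3.31 L = 147.838 mg
sodium nitrate: 86 mmol/L × 84.99 g/mol × 3.31 L ÷ 1000 = 24.193 g
sorbitol: 26.7 g/L × 3.31 L = 88.377 g
manganese chloride tetrahydrate: 35.7 mg/L × 3.31 L = 118.167 mg
sodium carbonate: 39.5 mmol/L × 105.99 g/mol × 3.31 L ÷ 1000 = 13.858 g

lactose monohydrate 14.908 g; EDTA disodium dihydrate 147.838 mg; sodium nitrate 24.193 g; sorbitol 88.377 g; manganese chloride tetrahydrate 118.167 mg; sodium carbonate 13.858 g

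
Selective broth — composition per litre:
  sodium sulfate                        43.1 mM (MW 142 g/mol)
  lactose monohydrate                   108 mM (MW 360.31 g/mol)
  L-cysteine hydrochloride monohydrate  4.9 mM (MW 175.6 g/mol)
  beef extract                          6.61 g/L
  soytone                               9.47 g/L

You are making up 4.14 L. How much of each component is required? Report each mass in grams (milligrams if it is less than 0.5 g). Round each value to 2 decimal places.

Working volume: 4.14 L.
sodium sulfate: 43.1 mmol/L × 142 g/mol × 4.14 L ÷ 1000 = 25.34 g
lactose monohydrate: 108 mmol/L × 360.31 g/mol × 4.14 L ÷ 1000 = 161.10 g
L-cysteine hydrochloride monohydrate: 4.9 mmol/L × 175.6 g/mol × 4.14 L ÷ 1000 = 3.56 g
beef extract: 6.61 g/L × 4.14 L = 27.37 g
soytone: 9.47 g/L × 4.14 L = 39.21 g

sodium sulfate 25.34 g; lactose monohydrate 161.10 g; L-cysteine hydrochloride monohydrate 3.56 g; beef extract 27.37 g; soytone 39.21 g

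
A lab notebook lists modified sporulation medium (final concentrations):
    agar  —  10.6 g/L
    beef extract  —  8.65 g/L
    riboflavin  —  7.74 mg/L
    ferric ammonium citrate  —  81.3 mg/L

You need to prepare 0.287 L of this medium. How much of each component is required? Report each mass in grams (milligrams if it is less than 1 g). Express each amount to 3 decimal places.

agar 3.042 g; beef extract 2.483 g; riboflavin 2.221 mg; ferric ammonium citrate 23.333 mg

Working volume: 0.287 L.
agar: 10.6 g/L × 0.287 L = 3.042 g
beef extract: 8.65 g/L × 0.287 L = 2.483 g
riboflavin: 7.74 mg/L × 0.287 L = 2.221 mg
ferric ammonium citrate: 81.3 mg/L × 0.287 L = 23.333 mg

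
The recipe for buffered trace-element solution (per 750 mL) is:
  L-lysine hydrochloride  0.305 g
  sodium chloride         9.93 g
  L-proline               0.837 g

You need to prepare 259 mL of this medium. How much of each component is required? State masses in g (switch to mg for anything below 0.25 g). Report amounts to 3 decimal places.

L-lysine hydrochloride 105.327 mg; sodium chloride 3.429 g; L-proline 0.289 g

Scale factor = 259 mL / 750 mL = 0.345333.
L-lysine hydrochloride: 0.305 g × (259 mL / 750 mL) = 0.105327 g = 105.327 mg
sodium chloride: 9.93 g × (259 mL / 750 mL) = 3.429 g
L-proline: 0.837 g × (259 mL / 750 mL) = 0.289 g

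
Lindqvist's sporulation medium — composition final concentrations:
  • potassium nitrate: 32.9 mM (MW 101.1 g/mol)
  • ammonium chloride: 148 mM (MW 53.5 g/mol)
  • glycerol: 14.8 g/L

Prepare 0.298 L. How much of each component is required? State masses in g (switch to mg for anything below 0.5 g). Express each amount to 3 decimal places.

Working volume: 0.298 L.
potassium nitrate: 32.9 mmol/L × 101.1 g/mol × 0.298 L ÷ 1000 = 0.991 g
ammonium chloride: 148 mmol/L × 53.5 g/mol × 0.298 L ÷ 1000 = 2.360 g
glycerol: 14.8 g/L × 0.298 L = 4.410 g

potassium nitrate 0.991 g; ammonium chloride 2.360 g; glycerol 4.410 g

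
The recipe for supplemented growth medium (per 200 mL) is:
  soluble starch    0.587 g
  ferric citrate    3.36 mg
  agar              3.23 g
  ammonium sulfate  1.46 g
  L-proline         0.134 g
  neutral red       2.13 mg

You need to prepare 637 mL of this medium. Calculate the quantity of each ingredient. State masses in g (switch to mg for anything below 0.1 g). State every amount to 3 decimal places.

soluble starch 1.870 g; ferric citrate 10.702 mg; agar 10.288 g; ammonium sulfate 4.650 g; L-proline 0.427 g; neutral red 6.784 mg

Scale factor = 637 mL / 200 mL = 3.185.
soluble starch: 0.587 g × (637 mL / 200 mL) = 1.870 g
ferric citrate: 3.36 mg × (637 mL / 200 mL) = 10.702 mg
agar: 3.23 g × (637 mL / 200 mL) = 10.288 g
ammonium sulfate: 1.46 g × (637 mL / 200 mL) = 4.650 g
L-proline: 0.134 g × (637 mL / 200 mL) = 0.427 g
neutral red: 2.13 mg × (637 mL / 200 mL) = 6.784 mg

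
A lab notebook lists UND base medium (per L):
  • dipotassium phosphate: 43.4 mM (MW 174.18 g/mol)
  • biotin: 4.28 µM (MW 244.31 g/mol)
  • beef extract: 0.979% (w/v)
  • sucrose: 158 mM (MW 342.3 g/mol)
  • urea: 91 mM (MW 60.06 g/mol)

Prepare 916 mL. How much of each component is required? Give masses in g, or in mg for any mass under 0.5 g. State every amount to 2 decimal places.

dipotassium phosphate 6.92 g; biotin 0.96 mg; beef extract 8.97 g; sucrose 49.54 g; urea 5.01 g

Target volume = 916 mL = 0.916 L.
dipotassium phosphate: 43.4 mmol/L × 174.18 g/mol × 0.916 L ÷ 1000 = 6.92 g
biotin: 4.28 µmol/L × 244.31 g/mol × 0.916 L ÷ 1000 = 0.96 mg
beef extract: 0.979% w/v = 9.79 g/L → 9.79 × 0.916 L = 8.97 g
sucrose: 158 mmol/L × 342.3 g/mol × 0.916 L ÷ 1000 = 49.54 g
urea: 91 mmol/L × 60.06 g/mol × 0.916 L ÷ 1000 = 5.01 g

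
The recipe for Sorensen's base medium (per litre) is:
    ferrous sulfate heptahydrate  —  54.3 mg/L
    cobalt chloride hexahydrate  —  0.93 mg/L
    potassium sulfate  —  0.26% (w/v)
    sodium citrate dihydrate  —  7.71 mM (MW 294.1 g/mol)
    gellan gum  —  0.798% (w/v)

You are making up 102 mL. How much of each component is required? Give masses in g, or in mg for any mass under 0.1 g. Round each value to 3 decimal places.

ferrous sulfate heptahydrate 5.539 mg; cobalt chloride hexahydrate 0.095 mg; potassium sulfate 0.265 g; sodium citrate dihydrate 0.231 g; gellan gum 0.814 g

Working volume: 102 mL = 0.102 L.
ferrous sulfate heptahydrate: 54.3 mg/L × 0.102 L = 5.539 mg
cobalt chloride hexahydrate: 0.93 mg/L × 0.102 L = 0.095 mg
potassium sulfate: 0.26 g per 100 mL × 102 mL ÷ 100 = 0.265 g
sodium citrate dihydrate: 7.71 mmol/L × 294.1 g/mol × 0.102 L ÷ 1000 = 0.231 g
gellan gum: 0.798% w/v = 7.98 g/L → 7.98 × 0.102 L = 0.814 g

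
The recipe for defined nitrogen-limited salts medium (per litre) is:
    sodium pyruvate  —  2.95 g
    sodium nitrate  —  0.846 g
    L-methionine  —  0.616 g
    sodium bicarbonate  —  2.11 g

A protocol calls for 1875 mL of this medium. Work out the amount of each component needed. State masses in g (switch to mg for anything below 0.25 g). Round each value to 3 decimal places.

sodium pyruvate 5.531 g; sodium nitrate 1.586 g; L-methionine 1.155 g; sodium bicarbonate 3.956 g

Scale factor = 1875 mL / 1000 mL = 1.875.
sodium pyruvate: 2.95 g × (1875 mL / 1000 mL) = 5.531 g
sodium nitrate: 0.846 g × (1875 mL / 1000 mL) = 1.586 g
L-methionine: 0.616 g × (1875 mL / 1000 mL) = 1.155 g
sodium bicarbonate: 2.11 g × (1875 mL / 1000 mL) = 3.956 g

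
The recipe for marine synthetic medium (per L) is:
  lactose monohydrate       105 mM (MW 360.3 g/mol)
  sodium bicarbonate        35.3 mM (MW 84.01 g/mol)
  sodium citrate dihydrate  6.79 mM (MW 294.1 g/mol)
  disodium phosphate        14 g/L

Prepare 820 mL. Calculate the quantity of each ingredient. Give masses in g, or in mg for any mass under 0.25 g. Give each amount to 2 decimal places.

Target volume = 820 mL = 0.82 L.
lactose monohydrate: 105 mmol/L × 360.3 g/mol × 0.82 L ÷ 1000 = 31.02 g
sodium bicarbonate: 35.3 mmol/L × 84.01 g/mol × 0.82 L ÷ 1000 = 2.43 g
sodium citrate dihydrate: 6.79 mmol/L × 294.1 g/mol × 0.82 L ÷ 1000 = 1.64 g
disodium phosphate: 14 g/L × 0.82 L = 11.48 g

lactose monohydrate 31.02 g; sodium bicarbonate 2.43 g; sodium citrate dihydrate 1.64 g; disodium phosphate 11.48 g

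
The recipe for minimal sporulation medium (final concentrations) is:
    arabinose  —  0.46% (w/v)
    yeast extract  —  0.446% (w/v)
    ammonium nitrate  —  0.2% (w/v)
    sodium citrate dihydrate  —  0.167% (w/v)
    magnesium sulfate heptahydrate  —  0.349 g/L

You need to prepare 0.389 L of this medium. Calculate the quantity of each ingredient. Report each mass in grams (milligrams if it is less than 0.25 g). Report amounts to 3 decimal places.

Working volume: 0.389 L.
arabinose: 0.46% w/v = 4.6 g/L → 4.6 × 0.389 L = 1.789 g
yeast extract: 0.446 g per 100 mL × 389 mL ÷ 100 = 1.735 g
ammonium nitrate: 0.2% w/v = 2 g/L → 2 × 0.389 L = 0.778 g
sodium citrate dihydrate: 0.167 g per 100 mL × 389 mL ÷ 100 = 0.650 g
magnesium sulfate heptahydrate: 0.349 g/L × 0.389 L = 0.135761 g = 135.761 mg

arabinose 1.789 g; yeast extract 1.735 g; ammonium nitrate 0.778 g; sodium citrate dihydrate 0.650 g; magnesium sulfate heptahydrate 135.761 mg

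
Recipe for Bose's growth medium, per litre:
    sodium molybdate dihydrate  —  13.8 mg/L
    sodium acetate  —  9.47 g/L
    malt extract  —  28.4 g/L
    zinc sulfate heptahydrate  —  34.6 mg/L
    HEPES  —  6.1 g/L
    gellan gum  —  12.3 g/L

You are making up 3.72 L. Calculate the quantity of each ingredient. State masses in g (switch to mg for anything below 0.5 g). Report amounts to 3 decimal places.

sodium molybdate dihydrate 51.336 mg; sodium acetate 35.228 g; malt extract 105.648 g; zinc sulfate heptahydrate 128.712 mg; HEPES 22.692 g; gellan gum 45.756 g

Scale factor relative to 1 L: 3.72.
sodium molybdate dihydrate: 13.8 mg/L × 3.72 L = 51.336 mg
sodium acetate: 9.47 g/L × 3.72 L = 35.228 g
malt extract: 28.4 g/L × 3.72 L = 105.648 g
zinc sulfate heptahydrate: 34.6 mg/L × 3.72 L = 128.712 mg
HEPES: 6.1 g/L × 3.72 L = 22.692 g
gellan gum: 12.3 g/L × 3.72 L = 45.756 g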